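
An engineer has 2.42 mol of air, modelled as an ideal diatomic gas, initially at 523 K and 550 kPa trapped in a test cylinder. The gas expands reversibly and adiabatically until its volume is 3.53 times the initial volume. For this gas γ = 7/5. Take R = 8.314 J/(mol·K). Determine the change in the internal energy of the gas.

-10400 J

V₁ = nRT₁/P₁ = 2.42×8.314×523/550 = 19.1 L.
Adiabatic: TV^(γ−1) = const ⇒ T₂ = 523×(0.283)^0.400 = 316 K; PV^γ = const ⇒ P₂ = 94.1 kPa.
For an ideal gas ΔU = nCvΔT with Cv = (5/2)R = 20.8 J/(mol·K).
ΔU = 2.42×20.8×(316−523) = -10400 J.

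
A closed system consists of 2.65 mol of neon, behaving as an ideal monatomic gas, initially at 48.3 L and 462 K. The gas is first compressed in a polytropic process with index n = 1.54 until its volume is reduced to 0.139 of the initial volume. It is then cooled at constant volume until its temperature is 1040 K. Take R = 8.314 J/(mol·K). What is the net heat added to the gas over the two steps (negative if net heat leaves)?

-16800 J

P₁ = nRT₁/V₁ = 2.65×8.314×462/48.3 = 211 kPa.
Step 1 — Polytropic n=1.54: T₂ = T₁(V₁/V₂)^(n−1) = 462×(7.19)^0.54 = 1340 K; P₂ = P₁(V₁/V₂)^n = 4400 kPa.
W = (P₁V₁−P₂V₂)/(n−1) = (211×48.3−4400×6.71)/0.54 = -35900 J.
ΔU = nCvΔT = 2.65×12.5×(1340−462) = 29000 J.
Q = ΔU + W = -6810 J.
State after step 1: P = 4400 kPa, V = 6.71 L, T = 1340 K.
Step 2 — Isochoric: V stays 6.71 L; P/T = const ⇒ T₂ = 1040 K, P₂ = 3410 kPa.
W = 0 (no volume change).
ΔU = nCvΔT = 2.65×12.5×(1040−1340) = -9950 J.
Q = ΔU = -9950 J.
Net over both steps: W = -35900 J, Q = -16800 J, ΔU = 19100 J.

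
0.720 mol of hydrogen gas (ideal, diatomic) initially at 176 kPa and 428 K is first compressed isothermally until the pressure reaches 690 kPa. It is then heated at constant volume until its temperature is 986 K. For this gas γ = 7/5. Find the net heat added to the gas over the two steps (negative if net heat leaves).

V₁ = nRT₁/P₁ = 0.720×8.314×428/176 = 14.6 L.
Step 1 — Isothermal: T stays 428 K; PV = const ⇒ V₂ = 3.71 L, P₂ = 690 kPa.
ΔU = 0 (ideal gas, T constant).
W = nRT ln(V₂/V₁) = 0.720×8.314×428×ln(0.255) = -3500 J.
Q = ΔU + W = -3500 J.
State after step 1: P = 690 kPa, V = 3.71 L, T = 428 K.
Step 2 — Isochoric: V stays 3.71 L; P/T = const ⇒ T₂ = 986 K, P₂ = 1590 kPa.
W = 0 (no volume change).
ΔU = nCvΔT = 0.720×20.8×(986−428) = 8350 J.
Q = ΔU = 8350 J.
Net over both steps: W = -3500 J, Q = 4850 J, ΔU = 8350 J.

4850 J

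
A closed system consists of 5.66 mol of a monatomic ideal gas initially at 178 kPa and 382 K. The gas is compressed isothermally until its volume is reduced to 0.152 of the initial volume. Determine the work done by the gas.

-33900 J

V₁ = nRT₁/P₁ = 5.66×8.314×382/178 = 101 L.
Isothermal: T stays 382 K; PV = const ⇒ V₂ = 15.4 L, P₂ = 1170 kPa.
W = nRT ln(V₂/V₁) = 5.66×8.314×382×ln(0.152) = -33900 J.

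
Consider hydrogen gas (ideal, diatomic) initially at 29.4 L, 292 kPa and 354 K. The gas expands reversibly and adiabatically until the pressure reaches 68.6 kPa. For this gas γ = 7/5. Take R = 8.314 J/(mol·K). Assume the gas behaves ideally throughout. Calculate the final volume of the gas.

Adiabatic: T₂/T₁ = (P₂/P₁)^((γ−1)/γ) ⇒ T₂ = 354×(0.235)^0.286 = 234 K; V₂ = 82.7 L.

82.7 L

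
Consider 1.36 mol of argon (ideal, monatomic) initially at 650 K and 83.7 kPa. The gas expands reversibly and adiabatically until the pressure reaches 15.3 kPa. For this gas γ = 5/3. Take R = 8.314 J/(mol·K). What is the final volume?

243 L

V₁ = nRT₁/P₁ = 1.36×8.314×650/83.7 = 87.8 L.
Adiabatic: T₂/T₁ = (P₂/P₁)^((γ−1)/γ) ⇒ T₂ = 650×(0.183)^0.400 = 329 K; V₂ = 243 L.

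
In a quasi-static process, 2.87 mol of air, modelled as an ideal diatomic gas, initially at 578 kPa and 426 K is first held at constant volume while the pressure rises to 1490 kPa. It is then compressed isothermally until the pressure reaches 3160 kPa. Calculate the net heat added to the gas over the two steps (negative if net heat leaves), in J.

V₁ = nRT₁/P₁ = 2.87×8.314×426/578 = 17.6 L.
Step 1 — Isochoric: V stays 17.6 L; P/T = const ⇒ T₂ = 1100 K, P₂ = 1490 kPa.
W = 0 (no volume change).
ΔU = nCvΔT = 2.87×20.8×(1100−426) = 40100 J.
Q = ΔU = 40100 J.
State after step 1: P = 1490 kPa, V = 17.6 L, T = 1100 K.
Step 2 — Isothermal: T stays 1100 K; PV = const ⇒ V₂ = 8.29 L, P₂ = 3160 kPa.
ΔU = 0 (ideal gas, T constant).
W = nRT ln(V₂/V₁) = 2.87×8.314×1100×ln(0.472) = -19700 J.
Q = ΔU + W = -19700 J.
Net over both steps: W = -19700 J, Q = 20400 J, ΔU = 40100 J.

20400 J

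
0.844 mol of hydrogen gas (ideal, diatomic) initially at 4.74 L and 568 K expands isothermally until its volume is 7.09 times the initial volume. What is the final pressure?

P₁ = nRT₁/V₁ = 0.844×8.314×568/4.74 = 841 kPa.
Isothermal: T stays 568 K; PV = const ⇒ V₂ = 33.6 L, P₂ = 119 kPa.

119 kPa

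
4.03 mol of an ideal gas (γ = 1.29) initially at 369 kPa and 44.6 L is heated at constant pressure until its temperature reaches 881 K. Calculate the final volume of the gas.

80.0 L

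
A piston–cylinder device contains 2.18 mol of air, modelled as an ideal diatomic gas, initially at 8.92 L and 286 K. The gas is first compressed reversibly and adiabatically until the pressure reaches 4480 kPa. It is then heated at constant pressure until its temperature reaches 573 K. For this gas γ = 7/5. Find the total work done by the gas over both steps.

P₁ = nRT₁/V₁ = 2.18×8.314×286/8.92 = 581 kPa.
Step 1 — Adiabatic: T₂/T₁ = (P₂/P₁)^((γ−1)/γ) ⇒ T₂ = 286×(7.71)^0.286 = 513 K; V₂ = 2.07 L.
ΔU = nCvΔT = 2.18×20.8×(513−286) = 10300 J.
Q = 0 for an adiabatic process, so W = −ΔU = -10300 J.
State after step 1: P = 4480 kPa, V = 2.07 L, T = 513 K.
Step 2 — Isobaric: P stays 4480 kPa; V/T = const ⇒ T₂ = 573 K, V₂ = 2.32 L.
W = PΔV = 4480×(2.32−2.07) kPa·L = 1090 J.
ΔU = nCvΔT = 2.18×20.8×(573−513) = 2740 J.
Q = ΔU + W = nCpΔT = 3830 J.
Net over both steps: W = -9170 J, Q = 3830 J, ΔU = 13000 J.

-9170 J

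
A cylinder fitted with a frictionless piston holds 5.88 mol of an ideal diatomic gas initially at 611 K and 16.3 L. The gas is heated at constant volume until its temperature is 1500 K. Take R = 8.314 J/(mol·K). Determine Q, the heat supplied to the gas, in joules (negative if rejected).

109000 J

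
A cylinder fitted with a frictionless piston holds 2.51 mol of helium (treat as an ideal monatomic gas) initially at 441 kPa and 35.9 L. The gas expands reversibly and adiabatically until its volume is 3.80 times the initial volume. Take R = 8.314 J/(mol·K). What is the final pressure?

47.7 kPa

T₁ = P₁V₁/(nR) = 441×35.9/(2.51×8.314) = 759 K.
Adiabatic: TV^(γ−1) = const ⇒ T₂ = 759×(0.263)^0.667 = 312 K; PV^γ = const ⇒ P₂ = 47.7 kPa.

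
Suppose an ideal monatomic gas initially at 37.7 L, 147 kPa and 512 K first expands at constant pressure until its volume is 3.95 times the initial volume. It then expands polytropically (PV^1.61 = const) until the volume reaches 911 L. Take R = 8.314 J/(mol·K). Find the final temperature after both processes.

n = P₁V₁/(RT₁) = 147×37.7/(8.314×512) = 1.30 mol.
Step 1 — Isobaric: P stays 147 kPa; V/T = const ⇒ T₂ = 2020 K, V₂ = 149 L.
W = PΔV = 147×(149−37.7) kPa·L = 16300 J.
ΔU = nCvΔT = 1.30×12.5×(2020−512) = 24500 J.
Q = ΔU + W = nCpΔT = 40900 J.
State after step 1: P = 147 kPa, V = 149 L, T = 2020 K.
Step 2 — Polytropic n=1.61: T₂ = T₁(V₁/V₂)^(n−1) = 2020×(0.163)^0.61 = 670 K; P₂ = P₁(V₁/V₂)^n = 7.96 kPa.
W = (P₁V₁−P₂V₂)/(n−1) = (147×149−7.96×911)/0.61 = 24000 J.
ΔU = nCvΔT = 1.30×12.5×(670−2020) = -22000 J.
Q = ΔU + W = 2040 J.
Net over both steps: W = 40300 J, Q = 42900 J, ΔU = 2560 J.

670 K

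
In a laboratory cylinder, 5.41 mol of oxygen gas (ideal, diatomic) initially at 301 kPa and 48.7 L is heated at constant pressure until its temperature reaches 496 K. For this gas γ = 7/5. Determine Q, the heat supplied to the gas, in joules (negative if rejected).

26800 J

T₁ = P₁V₁/(nR) = 301×48.7/(5.41×8.314) = 326 K.
Isobaric: P stays 301 kPa; V/T = const ⇒ T₂ = 496 K, V₂ = 74.1 L.
W = PΔV = 301×(74.1−48.7) kPa·L = 7650 J.
ΔU = nCvΔT = 5.41×20.8×(496−326) = 19100 J.
Q = ΔU + W = nCpΔT = 26800 J.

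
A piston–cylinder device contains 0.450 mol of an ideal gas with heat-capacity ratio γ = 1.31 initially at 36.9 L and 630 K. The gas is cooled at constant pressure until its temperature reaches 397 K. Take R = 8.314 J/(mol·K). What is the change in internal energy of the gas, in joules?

P₁ = nRT₁/V₁ = 0.450×8.314×630/36.9 = 63.9 kPa.
Isobaric: P stays 63.9 kPa; V/T = const ⇒ T₂ = 397 K, V₂ = 23.3 L.
For an ideal gas ΔU = nCvΔT with Cv = R/(γ−1) = 26.8 J/(mol·K).
ΔU = 0.450×26.8×(397−630) = -2810 J.

-2810 J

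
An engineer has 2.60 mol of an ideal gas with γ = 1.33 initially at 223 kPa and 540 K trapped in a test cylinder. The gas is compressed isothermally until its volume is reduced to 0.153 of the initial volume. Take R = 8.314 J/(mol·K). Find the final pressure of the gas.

V₁ = nRT₁/P₁ = 2.60×8.314×540/223 = 52.3 L.
Isothermal: T stays 540 K; PV = const ⇒ V₂ = 8.01 L, P₂ = 1460 kPa.

1460 kPa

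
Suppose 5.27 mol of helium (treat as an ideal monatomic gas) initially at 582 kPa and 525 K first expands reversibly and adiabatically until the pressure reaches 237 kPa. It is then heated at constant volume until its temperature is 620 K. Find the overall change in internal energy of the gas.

6240 J

V₁ = nRT₁/P₁ = 5.27×8.314×525/582 = 39.5 L.
Step 1 — Adiabatic: T₂/T₁ = (P₂/P₁)^((γ−1)/γ) ⇒ T₂ = 525×(0.407)^0.400 = 367 K; V₂ = 67.8 L.
ΔU = nCvΔT = 5.27×12.5×(367−525) = -10400 J.
Q = 0 for an adiabatic process, so W = −ΔU = 10400 J.
State after step 1: P = 237 kPa, V = 67.8 L, T = 367 K.
Step 2 — Isochoric: V stays 67.8 L; P/T = const ⇒ T₂ = 620 K, P₂ = 401 kPa.
W = 0 (no volume change).
ΔU = nCvΔT = 5.27×12.5×(620−367) = 16700 J.
Q = ΔU = 16700 J.
Net over both steps: W = 10400 J, Q = 16700 J, ΔU = 6240 J.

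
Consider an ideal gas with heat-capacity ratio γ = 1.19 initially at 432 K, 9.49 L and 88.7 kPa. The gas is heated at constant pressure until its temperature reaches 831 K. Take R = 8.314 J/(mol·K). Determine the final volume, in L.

Isobaric: P stays 88.7 kPa; V/T = const ⇒ T₂ = 831 K, V₂ = 18.3 L.

18.3 L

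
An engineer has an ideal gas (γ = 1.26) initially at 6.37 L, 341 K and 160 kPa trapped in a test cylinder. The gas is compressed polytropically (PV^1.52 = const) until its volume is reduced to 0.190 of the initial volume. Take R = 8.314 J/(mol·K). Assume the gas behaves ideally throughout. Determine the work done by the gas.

n = P₁V₁/(RT₁) = 160×6.37/(8.314×341) = 0.359 mol.
Polytropic n=1.52: T₂ = T₁(V₁/V₂)^(n−1) = 341×(5.26)^0.52 = 809 K; P₂ = P₁(V₁/V₂)^n = 2000 kPa.
W = (P₁V₁−P₂V₂)/(n−1) = (160×6.37−2000×1.21)/0.52 = -2690 J.

-2690 J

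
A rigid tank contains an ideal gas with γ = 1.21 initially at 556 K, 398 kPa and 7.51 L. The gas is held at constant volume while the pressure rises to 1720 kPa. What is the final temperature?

Isochoric: V stays 7.51 L; P/T = const ⇒ T₂ = 2400 K, P₂ = 1720 kPa.

2400 K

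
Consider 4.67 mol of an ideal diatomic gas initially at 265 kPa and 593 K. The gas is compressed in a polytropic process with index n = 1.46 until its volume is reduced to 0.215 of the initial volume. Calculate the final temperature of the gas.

1200 K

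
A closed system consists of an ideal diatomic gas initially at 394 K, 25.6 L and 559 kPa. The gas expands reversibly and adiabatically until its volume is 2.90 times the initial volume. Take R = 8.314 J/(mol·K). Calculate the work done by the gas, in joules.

n = P₁V₁/(RT₁) = 559×25.6/(8.314×394) = 4.37 mol.
Adiabatic: TV^(γ−1) = const ⇒ T₂ = 394×(0.345)^0.400 = 257 K; PV^γ = const ⇒ P₂ = 126 kPa.
ΔU = nCvΔT = 4.37×20.8×(257−394) = -12400 J.
Q = 0 for an adiabatic process, so W = −ΔU = 12400 J.

12400 J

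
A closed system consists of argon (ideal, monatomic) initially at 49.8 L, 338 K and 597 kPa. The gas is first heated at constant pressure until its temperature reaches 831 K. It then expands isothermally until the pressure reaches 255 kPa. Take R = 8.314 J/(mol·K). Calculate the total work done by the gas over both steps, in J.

n = P₁V₁/(RT₁) = 597×49.8/(8.314×338) = 10.6 mol.
Step 1 — Isobaric: P stays 597 kPa; V/T = const ⇒ T₂ = 831 K, V₂ = 122 L.
W = PΔV = 597×(122−49.8) kPa·L = 43400 J.
ΔU = nCvΔT = 10.6×12.5×(831−338) = 65000 J.
Q = ΔU + W = nCpΔT = 108000 J.
State after step 1: P = 597 kPa, V = 122 L, T = 831 K.
Step 2 — Isothermal: T stays 831 K; PV = const ⇒ V₂ = 287 L, P₂ = 255 kPa.
ΔU = 0 (ideal gas, T constant).
W = nRT ln(V₂/V₁) = 10.6×8.314×831×ln(2.34) = 62200 J.
Q = ΔU + W = 62200 J.
Net over both steps: W = 106000 J, Q = 171000 J, ΔU = 65000 J.

106000 J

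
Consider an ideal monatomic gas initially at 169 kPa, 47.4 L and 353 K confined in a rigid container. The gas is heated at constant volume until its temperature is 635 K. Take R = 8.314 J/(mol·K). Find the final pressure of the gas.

304 kPa

Isochoric: V stays 47.4 L; P/T = const ⇒ T₂ = 635 K, P₂ = 304 kPa.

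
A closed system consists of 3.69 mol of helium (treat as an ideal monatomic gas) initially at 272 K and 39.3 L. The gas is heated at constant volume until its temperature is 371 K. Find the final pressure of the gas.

P₁ = nRT₁/V₁ = 3.69×8.314×272/39.3 = 212 kPa.
Isochoric: V stays 39.3 L; P/T = const ⇒ T₂ = 371 K, P₂ = 290 kPa.

290 kPa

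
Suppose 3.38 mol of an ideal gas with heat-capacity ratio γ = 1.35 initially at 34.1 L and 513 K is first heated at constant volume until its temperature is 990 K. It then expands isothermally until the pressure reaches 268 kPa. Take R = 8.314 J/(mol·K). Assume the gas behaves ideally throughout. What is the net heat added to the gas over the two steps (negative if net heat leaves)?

P₁ = nRT₁/V₁ = 3.38×8.314×513/34.1 = 423 kPa.
Step 1 — Isochoric: V stays 34.1 L; P/T = const ⇒ T₂ = 990 K, P₂ = 816 kPa.
W = 0 (no volume change).
ΔU = nCvΔT = 3.38×23.8×(990−513) = 38300 J.
Q = ΔU = 38300 J.
State after step 1: P = 816 kPa, V = 34.1 L, T = 990 K.
Step 2 — Isothermal: T stays 990 K; PV = const ⇒ V₂ = 104 L, P₂ = 268 kPa.
ΔU = 0 (ideal gas, T constant).
W = nRT ln(V₂/V₁) = 3.38×8.314×990×ln(3.04) = 31000 J.
Q = ΔU + W = 31000 J.
Net over both steps: W = 31000 J, Q = 69300 J, ΔU = 38300 J.

69300 J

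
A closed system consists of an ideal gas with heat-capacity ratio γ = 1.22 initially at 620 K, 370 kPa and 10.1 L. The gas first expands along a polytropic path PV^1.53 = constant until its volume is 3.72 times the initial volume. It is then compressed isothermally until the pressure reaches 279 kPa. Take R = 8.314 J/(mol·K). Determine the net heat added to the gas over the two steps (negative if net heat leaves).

-8200 J

n = P₁V₁/(RT₁) = 370×10.1/(8.314×620) = 0.725 mol.
Step 1 — Polytropic n=1.53: T₂ = T₁(V₁/V₂)^(n−1) = 620×(0.269)^0.53 = 309 K; P₂ = P₁(V₁/V₂)^n = 49.6 kPa.
W = (P₁V₁−P₂V₂)/(n−1) = (370×10.1−49.6×37.6)/0.53 = 3540 J.
ΔU = nCvΔT = 0.725×37.8×(309−620) = -8520 J.
Q = ΔU + W = -4980 J.
State after step 1: P = 49.6 kPa, V = 37.6 L, T = 309 K.
Step 2 — Isothermal: T stays 309 K; PV = const ⇒ V₂ = 6.68 L, P₂ = 279 kPa.
ΔU = 0 (ideal gas, T constant).
W = nRT ln(V₂/V₁) = 0.725×8.314×309×ln(0.178) = -3220 J.
Q = ΔU + W = -3220 J.
Net over both steps: W = 318 J, Q = -8200 J, ΔU = -8520 J.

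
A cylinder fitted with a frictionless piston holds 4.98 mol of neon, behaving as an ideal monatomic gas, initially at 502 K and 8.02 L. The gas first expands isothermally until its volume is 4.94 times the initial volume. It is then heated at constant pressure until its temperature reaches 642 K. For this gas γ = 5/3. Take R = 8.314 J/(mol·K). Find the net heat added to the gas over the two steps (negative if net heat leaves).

P₁ = nRT₁/V₁ = 4.98×8.314×502/8.02 = 2590 kPa.
Step 1 — Isothermal: T stays 502 K; PV = const ⇒ V₂ = 39.6 L, P₂ = 525 kPa.
ΔU = 0 (ideal gas, T constant).
W = nRT ln(V₂/V₁) = 4.98×8.314×502×ln(4.94) = 33200 J.
Q = ΔU + W = 33200 J.
State after step 1: P = 525 kPa, V = 39.6 L, T = 502 K.
Step 2 — Isobaric: P stays 525 kPa; V/T = const ⇒ T₂ = 642 K, V₂ = 50.7 L.
W = PΔV = 525×(50.7−39.6) kPa·L = 5800 J.
ΔU = nCvΔT = 4.98×12.5×(642−502) = 8690 J.
Q = ΔU + W = nCpΔT = 14500 J.
Net over both steps: W = 39000 J, Q = 47700 J, ΔU = 8690 J.

47700 J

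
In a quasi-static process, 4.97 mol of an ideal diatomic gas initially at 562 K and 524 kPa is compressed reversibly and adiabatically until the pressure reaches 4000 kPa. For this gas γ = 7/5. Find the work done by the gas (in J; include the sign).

-45700 J

V₁ = nRT₁/P₁ = 4.97×8.314×562/524 = 44.3 L.
Adiabatic: T₂/T₁ = (P₂/P₁)^((γ−1)/γ) ⇒ T₂ = 562×(7.63)^0.286 = 1000 K; V₂ = 10.4 L.
ΔU = nCvΔT = 4.97×20.8×(1000−562) = 45700 J.
Q = 0 for an adiabatic process, so W = −ΔU = -45700 J.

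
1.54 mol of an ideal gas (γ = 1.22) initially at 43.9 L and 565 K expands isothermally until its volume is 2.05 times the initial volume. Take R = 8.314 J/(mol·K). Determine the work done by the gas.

5190 J

P₁ = nRT₁/V₁ = 1.54×8.314×565/43.9 = 165 kPa.
Isothermal: T stays 565 K; PV = const ⇒ V₂ = 90.0 L, P₂ = 80.4 kPa.
W = nRT ln(V₂/V₁) = 1.54×8.314×565×ln(2.05) = 5190 J.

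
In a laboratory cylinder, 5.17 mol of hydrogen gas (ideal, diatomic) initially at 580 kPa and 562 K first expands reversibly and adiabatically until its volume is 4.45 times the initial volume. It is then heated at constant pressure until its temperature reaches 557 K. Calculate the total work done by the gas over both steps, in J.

37800 J

V₁ = nRT₁/P₁ = 5.17×8.314×562/580 = 41.6 L.
Step 1 — Adiabatic: TV^(γ−1) = const ⇒ T₂ = 562×(0.225)^0.400 = 309 K; PV^γ = const ⇒ P₂ = 71.7 kPa.
ΔU = nCvΔT = 5.17×20.8×(309−562) = -27200 J.
Q = 0 for an adiabatic process, so W = −ΔU = 27200 J.
State after step 1: P = 71.7 kPa, V = 185 L, T = 309 K.
Step 2 — Isobaric: P stays 71.7 kPa; V/T = const ⇒ T₂ = 557 K, V₂ = 334 L.
W = PΔV = 71.7×(334−185) kPa·L = 10600 J.
ΔU = nCvΔT = 5.17×20.8×(557−309) = 26600 J.
Q = ΔU + W = nCpΔT = 37300 J.
Net over both steps: W = 37800 J, Q = 37300 J, ΔU = -537 J.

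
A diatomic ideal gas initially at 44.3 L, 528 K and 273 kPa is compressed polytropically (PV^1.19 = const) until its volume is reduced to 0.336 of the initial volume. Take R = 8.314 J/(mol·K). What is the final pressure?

1000 kPa

Polytropic n=1.19: T₂ = T₁(V₁/V₂)^(n−1) = 528×(2.98)^0.19 = 650 K; P₂ = P₁(V₁/V₂)^n = 1000 kPa.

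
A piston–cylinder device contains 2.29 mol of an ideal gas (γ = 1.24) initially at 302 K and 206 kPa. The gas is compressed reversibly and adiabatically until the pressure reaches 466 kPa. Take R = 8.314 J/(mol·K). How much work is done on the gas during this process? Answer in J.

V₁ = nRT₁/P₁ = 2.29×8.314×302/206 = 27.9 L.
Adiabatic: T₂/T₁ = (P₂/P₁)^((γ−1)/γ) ⇒ T₂ = 302×(2.26)^0.194 = 354 K; V₂ = 14.5 L.
ΔU = nCvΔT = 2.29×34.6×(354−302) = 4100 J.
Q = 0 for an adiabatic process, so W = −ΔU = -4100 J.
Work done on the gas = −W_by = 4100 J.

4100 J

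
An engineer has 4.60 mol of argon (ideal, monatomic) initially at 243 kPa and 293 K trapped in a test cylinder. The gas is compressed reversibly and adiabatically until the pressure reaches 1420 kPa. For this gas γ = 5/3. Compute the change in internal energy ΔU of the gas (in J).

17200 J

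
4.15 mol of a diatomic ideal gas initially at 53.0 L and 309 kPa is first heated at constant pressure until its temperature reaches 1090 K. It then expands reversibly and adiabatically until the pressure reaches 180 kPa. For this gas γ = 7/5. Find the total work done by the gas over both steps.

T₁ = P₁V₁/(nR) = 309×53.0/(4.15×8.314) = 475 K.
Step 1 — Isobaric: P stays 309 kPa; V/T = const ⇒ T₂ = 1090 K, V₂ = 122 L.
W = PΔV = 309×(122−53.0) kPa·L = 21200 J.
ΔU = nCvΔT = 4.15×20.8×(1090−475) = 53100 J.
Q = ΔU + W = nCpΔT = 74300 J.
State after step 1: P = 309 kPa, V = 122 L, T = 1090 K.
Step 2 — Adiabatic: T₂/T₁ = (P₂/P₁)^((γ−1)/γ) ⇒ T₂ = 1090×(0.583)^0.286 = 934 K; V₂ = 179 L.
ΔU = nCvΔT = 4.15×20.8×(934−1090) = -13500 J.
Q = 0 for an adiabatic process, so W = −ΔU = 13500 J.
Net over both steps: W = 34700 J, Q = 74300 J, ΔU = 39600 J.

34700 J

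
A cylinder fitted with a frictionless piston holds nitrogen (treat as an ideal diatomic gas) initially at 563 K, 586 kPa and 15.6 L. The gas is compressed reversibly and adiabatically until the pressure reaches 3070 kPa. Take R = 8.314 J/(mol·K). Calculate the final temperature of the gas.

904 K

Adiabatic: T₂/T₁ = (P₂/P₁)^((γ−1)/γ) ⇒ T₂ = 563×(5.24)^0.286 = 904 K; V₂ = 4.78 L.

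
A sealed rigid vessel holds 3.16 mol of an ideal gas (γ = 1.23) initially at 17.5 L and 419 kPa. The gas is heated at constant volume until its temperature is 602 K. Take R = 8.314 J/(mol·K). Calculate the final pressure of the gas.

T₁ = P₁V₁/(nR) = 419×17.5/(3.16×8.314) = 279 K.
Isochoric: V stays 17.5 L; P/T = const ⇒ T₂ = 602 K, P₂ = 904 kPa.

904 kPa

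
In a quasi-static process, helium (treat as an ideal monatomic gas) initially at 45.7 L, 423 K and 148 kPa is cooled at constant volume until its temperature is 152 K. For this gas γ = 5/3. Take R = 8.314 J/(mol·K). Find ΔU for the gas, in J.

n = P₁V₁/(RT₁) = 148×45.7/(8.314×423) = 1.92 mol.
Isochoric: V stays 45.7 L; P/T = const ⇒ T₂ = 152 K, P₂ = 53.2 kPa.
For an ideal gas ΔU = nCvΔT with Cv = (3/2)R = 12.5 J/(mol·K).
ΔU = 1.92×12.5×(152−423) = -6500 J.

-6500 J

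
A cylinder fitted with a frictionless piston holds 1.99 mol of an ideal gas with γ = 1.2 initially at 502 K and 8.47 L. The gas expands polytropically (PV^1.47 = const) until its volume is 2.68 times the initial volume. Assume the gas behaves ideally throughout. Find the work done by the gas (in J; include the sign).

P₁ = nRT₁/V₁ = 1.99×8.314×502/8.47 = 981 kPa.
Polytropic n=1.47: T₂ = T₁(V₁/V₂)^(n−1) = 502×(0.373)^0.47 = 316 K; P₂ = P₁(V₁/V₂)^n = 230 kPa.
W = (P₁V₁−P₂V₂)/(n−1) = (981×8.47−230×22.7)/0.47 = 6550 J.

6550 J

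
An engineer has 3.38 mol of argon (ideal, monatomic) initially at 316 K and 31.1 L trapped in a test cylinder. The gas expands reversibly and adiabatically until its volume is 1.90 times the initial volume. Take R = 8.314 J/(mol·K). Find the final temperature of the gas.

P₁ = nRT₁/V₁ = 3.38×8.314×316/31.1 = 286 kPa.
Adiabatic: TV^(γ−1) = const ⇒ T₂ = 316×(0.526)^0.667 = 206 K; PV^γ = const ⇒ P₂ = 98.0 kPa.

206 K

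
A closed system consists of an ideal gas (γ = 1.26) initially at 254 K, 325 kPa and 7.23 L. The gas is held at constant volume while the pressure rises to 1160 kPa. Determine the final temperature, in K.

Isochoric: V stays 7.23 L; P/T = const ⇒ T₂ = 907 K, P₂ = 1160 kPa.

907 K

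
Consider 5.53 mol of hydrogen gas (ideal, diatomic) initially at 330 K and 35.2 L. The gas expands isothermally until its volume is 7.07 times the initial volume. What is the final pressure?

61.0 kPa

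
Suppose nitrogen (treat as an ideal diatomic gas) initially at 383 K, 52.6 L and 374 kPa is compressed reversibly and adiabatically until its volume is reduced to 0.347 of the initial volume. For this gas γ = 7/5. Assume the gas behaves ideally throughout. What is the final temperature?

Adiabatic: TV^(γ−1) = const ⇒ T₂ = 383×(2.88)^0.400 = 585 K; PV^γ = const ⇒ P₂ = 1650 kPa.

585 K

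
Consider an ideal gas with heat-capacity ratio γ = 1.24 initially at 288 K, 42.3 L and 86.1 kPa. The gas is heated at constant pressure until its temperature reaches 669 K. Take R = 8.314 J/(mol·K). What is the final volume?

98.3 L

Isobaric: P stays 86.1 kPa; V/T = const ⇒ T₂ = 669 K, V₂ = 98.3 L.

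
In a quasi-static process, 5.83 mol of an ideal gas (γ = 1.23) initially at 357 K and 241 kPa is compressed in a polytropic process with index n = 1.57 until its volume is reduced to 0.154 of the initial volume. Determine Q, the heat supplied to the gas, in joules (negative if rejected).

85500 J

V₁ = nRT₁/P₁ = 5.83×8.314×357/241 = 71.8 L.
Polytropic n=1.57: T₂ = T₁(V₁/V₂)^(n−1) = 357×(6.49)^0.57 = 1040 K; P₂ = P₁(V₁/V₂)^n = 4550 kPa.
W = (P₁V₁−P₂V₂)/(n−1) = (241×71.8−4550×11.1)/0.57 = -57800 J.
ΔU = nCvΔT = 5.83×36.1×(1040−357) = 143000 J.
Q = ΔU + W = 85500 J.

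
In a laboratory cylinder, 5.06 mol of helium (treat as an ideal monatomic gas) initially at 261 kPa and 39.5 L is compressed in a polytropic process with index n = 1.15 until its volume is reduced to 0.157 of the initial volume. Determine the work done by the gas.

T₁ = P₁V₁/(nR) = 261×39.5/(5.06×8.314) = 245 K.
Polytropic n=1.15: T₂ = T₁(V₁/V₂)^(n−1) = 245×(6.37)^0.15 = 324 K; P₂ = P₁(V₁/V₂)^n = 2190 kPa.
W = (P₁V₁−P₂V₂)/(n−1) = (261×39.5−2190×6.20)/0.15 = -22000 J.

-22000 J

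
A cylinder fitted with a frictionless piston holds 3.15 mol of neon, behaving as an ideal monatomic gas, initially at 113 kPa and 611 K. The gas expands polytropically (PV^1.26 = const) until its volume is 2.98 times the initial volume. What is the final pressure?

V₁ = nRT₁/P₁ = 3.15×8.314×611/113 = 142 L.
Polytropic n=1.26: T₂ = T₁(V₁/V₂)^(n−1) = 611×(0.336)^0.26 = 460 K; P₂ = P₁(V₁/V₂)^n = 28.5 kPa.

28.5 kPa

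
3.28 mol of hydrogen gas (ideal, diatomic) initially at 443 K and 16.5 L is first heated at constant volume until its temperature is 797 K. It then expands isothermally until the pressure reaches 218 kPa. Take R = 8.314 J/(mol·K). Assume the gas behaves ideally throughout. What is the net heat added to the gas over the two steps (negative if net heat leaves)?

63200 J

P₁ = nRT₁/V₁ = 3.28×8.314×443/16.5 = 732 kPa.
Step 1 — Isochoric: V stays 16.5 L; P/T = const ⇒ T₂ = 797 K, P₂ = 1320 kPa.
W = 0 (no volume change).
ΔU = nCvΔT = 3.28×20.8×(797−443) = 24100 J.
Q = ΔU = 24100 J.
State after step 1: P = 1320 kPa, V = 16.5 L, T = 797 K.
Step 2 — Isothermal: T stays 797 K; PV = const ⇒ V₂ = 99.7 L, P₂ = 218 kPa.
ΔU = 0 (ideal gas, T constant).
W = nRT ln(V₂/V₁) = 3.28×8.314×797×ln(6.04) = 39100 J.
Q = ΔU + W = 39100 J.
Net over both steps: W = 39100 J, Q = 63200 J, ΔU = 24100 J.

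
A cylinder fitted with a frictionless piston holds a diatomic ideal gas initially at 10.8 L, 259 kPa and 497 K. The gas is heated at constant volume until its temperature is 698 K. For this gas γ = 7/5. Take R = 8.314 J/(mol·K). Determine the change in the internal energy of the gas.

n = P₁V₁/(RT₁) = 259×10.8/(8.314×497) = 0.677 mol.
Isochoric: V stays 10.8 L; P/T = const ⇒ T₂ = 698 K, P₂ = 364 kPa.
For an ideal gas ΔU = nCvΔT with Cv = (5/2)R = 20.8 J/(mol·K).
ΔU = 0.677×20.8×(698−497) = 2830 J.

2830 J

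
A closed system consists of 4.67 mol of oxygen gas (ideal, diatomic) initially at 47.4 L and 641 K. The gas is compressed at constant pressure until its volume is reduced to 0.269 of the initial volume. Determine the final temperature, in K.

172 K

P₁ = nRT₁/V₁ = 4.67×8.314×641/47.4 = 525 kPa.
Isobaric: P stays 525 kPa; V/T = const ⇒ T₂ = 172 K, V₂ = 12.8 L.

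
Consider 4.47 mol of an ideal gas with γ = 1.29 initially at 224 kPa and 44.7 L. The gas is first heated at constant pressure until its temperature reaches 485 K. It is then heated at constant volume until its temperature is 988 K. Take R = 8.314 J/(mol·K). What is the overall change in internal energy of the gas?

92100 J

T₁ = P₁V₁/(nR) = 224×44.7/(4.47×8.314) = 269 K.
Step 1 — Isobaric: P stays 224 kPa; V/T = const ⇒ T₂ = 485 K, V₂ = 80.5 L.
W = PΔV = 224×(80.5−44.7) kPa·L = 8010 J.
ΔU = nCvΔT = 4.47×28.7×(485−269) = 27600 J.
Q = ΔU + W = nCpΔT = 35600 J.
State after step 1: P = 224 kPa, V = 80.5 L, T = 485 K.
Step 2 — Isochoric: V stays 80.5 L; P/T = const ⇒ T₂ = 988 K, P₂ = 456 kPa.
W = 0 (no volume change).
ΔU = nCvΔT = 4.47×28.7×(988−485) = 64500 J.
Q = ΔU = 64500 J.
Net over both steps: W = 8010 J, Q = 100000 J, ΔU = 92100 J.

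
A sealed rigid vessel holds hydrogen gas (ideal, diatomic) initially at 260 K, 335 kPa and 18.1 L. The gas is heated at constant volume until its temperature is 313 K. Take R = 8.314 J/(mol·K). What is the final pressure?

403 kPa

Isochoric: V stays 18.1 L; P/T = const ⇒ T₂ = 313 K, P₂ = 403 kPa.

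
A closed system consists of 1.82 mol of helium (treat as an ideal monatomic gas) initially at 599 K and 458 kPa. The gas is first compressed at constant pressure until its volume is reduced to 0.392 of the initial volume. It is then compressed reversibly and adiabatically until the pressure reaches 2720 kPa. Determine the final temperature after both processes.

479 K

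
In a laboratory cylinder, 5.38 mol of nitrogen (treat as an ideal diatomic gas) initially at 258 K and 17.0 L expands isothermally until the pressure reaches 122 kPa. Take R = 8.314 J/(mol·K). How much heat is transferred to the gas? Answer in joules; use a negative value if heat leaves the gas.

P₁ = nRT₁/V₁ = 5.38×8.314×258/17.0 = 679 kPa.
Isothermal: T stays 258 K; PV = const ⇒ V₂ = 94.6 L, P₂ = 122 kPa.
ΔU = 0 (ideal gas, T constant).
W = nRT ln(V₂/V₁) = 5.38×8.314×258×ln(5.56) = 19800 J.
Q = ΔU + W = 19800 J.

19800 J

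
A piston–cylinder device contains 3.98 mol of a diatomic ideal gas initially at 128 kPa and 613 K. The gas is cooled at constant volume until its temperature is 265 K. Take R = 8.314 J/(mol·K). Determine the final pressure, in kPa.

55.3 kPa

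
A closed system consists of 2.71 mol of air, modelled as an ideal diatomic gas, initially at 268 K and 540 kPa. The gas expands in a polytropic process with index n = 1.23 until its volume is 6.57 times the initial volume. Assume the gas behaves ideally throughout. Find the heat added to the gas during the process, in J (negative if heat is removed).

V₁ = nRT₁/P₁ = 2.71×8.314×268/540 = 11.2 L.
Polytropic n=1.23: T₂ = T₁(V₁/V₂)^(n−1) = 268×(0.152)^0.23 = 174 K; P₂ = P₁(V₁/V₂)^n = 53.3 kPa.
W = (P₁V₁−P₂V₂)/(n−1) = (540×11.2−53.3×73.5)/0.23 = 9230 J.
ΔU = nCvΔT = 2.71×20.8×(174−268) = -5310 J.
Q = ΔU + W = 3920 J.

3920 J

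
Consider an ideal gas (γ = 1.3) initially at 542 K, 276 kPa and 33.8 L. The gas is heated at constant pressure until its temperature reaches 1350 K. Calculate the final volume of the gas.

Isobaric: P stays 276 kPa; V/T = const ⇒ T₂ = 1350 K, V₂ = 84.2 L.

84.2 L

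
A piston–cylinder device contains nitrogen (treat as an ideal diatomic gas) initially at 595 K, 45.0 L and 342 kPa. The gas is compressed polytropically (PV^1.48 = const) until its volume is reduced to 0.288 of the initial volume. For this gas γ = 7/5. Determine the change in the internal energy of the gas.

31500 J

n = P₁V₁/(RT₁) = 342×45.0/(8.314×595) = 3.11 mol.
Polytropic n=1.48: T₂ = T₁(V₁/V₂)^(n−1) = 595×(3.47)^0.48 = 1080 K; P₂ = P₁(V₁/V₂)^n = 2160 kPa.
For an ideal gas ΔU = nCvΔT with Cv = (5/2)R = 20.8 J/(mol·K).
ΔU = 3.11×20.8×(1080−595) = 31500 J.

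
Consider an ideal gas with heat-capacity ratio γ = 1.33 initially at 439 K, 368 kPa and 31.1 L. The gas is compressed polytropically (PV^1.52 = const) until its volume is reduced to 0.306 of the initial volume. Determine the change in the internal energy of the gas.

n = P₁V₁/(RT₁) = 368×31.1/(8.314×439) = 3.14 mol.
Polytropic n=1.52: T₂ = T₁(V₁/V₂)^(n−1) = 439×(3.27)^0.52 = 813 K; P₂ = P₁(V₁/V₂)^n = 2230 kPa.
For an ideal gas ΔU = nCvΔT with Cv = R/(γ−1) = 25.2 J/(mol·K).
ΔU = 3.14×25.2×(813−439) = 29500 J.

29500 J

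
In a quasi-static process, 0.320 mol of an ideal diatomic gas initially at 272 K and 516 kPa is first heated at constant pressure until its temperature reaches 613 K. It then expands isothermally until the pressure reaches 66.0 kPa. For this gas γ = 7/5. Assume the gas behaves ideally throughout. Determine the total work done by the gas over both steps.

4260 J

V₁ = nRT₁/P₁ = 0.320×8.314×272/516 = 1.40 L.
Step 1 — Isobaric: P stays 516 kPa; V/T = const ⇒ T₂ = 613 K, V₂ = 3.16 L.
W = PΔV = 516×(3.16−1.40) kPa·L = 907 J.
ΔU = nCvΔT = 0.320×20.8×(613−272) = 2270 J.
Q = ΔU + W = nCpΔT = 3180 J.
State after step 1: P = 516 kPa, V = 3.16 L, T = 613 K.
Step 2 — Isothermal: T stays 613 K; PV = const ⇒ V₂ = 24.7 L, P₂ = 66.0 kPa.
ΔU = 0 (ideal gas, T constant).
W = nRT ln(V₂/V₁) = 0.320×8.314×613×ln(7.82) = 3350 J.
Q = ΔU + W = 3350 J.
Net over both steps: W = 4260 J, Q = 6530 J, ΔU = 2270 J.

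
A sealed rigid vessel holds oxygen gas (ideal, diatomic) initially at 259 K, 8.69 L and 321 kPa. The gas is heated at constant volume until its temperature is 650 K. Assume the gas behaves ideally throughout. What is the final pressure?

Isochoric: V stays 8.69 L; P/T = const ⇒ T₂ = 650 K, P₂ = 806 kPa.

806 kPa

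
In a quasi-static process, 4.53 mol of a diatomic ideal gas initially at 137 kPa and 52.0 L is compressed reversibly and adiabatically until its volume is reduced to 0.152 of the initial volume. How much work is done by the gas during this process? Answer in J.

T₁ = P₁V₁/(nR) = 137×52.0/(4.53×8.314) = 189 K.
Adiabatic: TV^(γ−1) = const ⇒ T₂ = 189×(6.58)^0.400 = 402 K; PV^γ = const ⇒ P₂ = 1910 kPa.
ΔU = nCvΔT = 4.53×20.8×(402−189) = 20000 J.
Q = 0 for an adiabatic process, so W = −ΔU = -20000 J.

-20000 J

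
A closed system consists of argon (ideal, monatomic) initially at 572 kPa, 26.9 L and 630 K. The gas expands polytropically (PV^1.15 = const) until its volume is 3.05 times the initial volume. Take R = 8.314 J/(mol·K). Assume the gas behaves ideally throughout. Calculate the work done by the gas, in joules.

15800 J

n = P₁V₁/(RT₁) = 572×26.9/(8.314×630) = 2.94 mol.
Polytropic n=1.15: T₂ = T₁(V₁/V₂)^(n−1) = 630×(0.328)^0.15 = 533 K; P₂ = P₁(V₁/V₂)^n = 159 kPa.
W = (P₁V₁−P₂V₂)/(n−1) = (572×26.9−159×82.0)/0.15 = 15800 J.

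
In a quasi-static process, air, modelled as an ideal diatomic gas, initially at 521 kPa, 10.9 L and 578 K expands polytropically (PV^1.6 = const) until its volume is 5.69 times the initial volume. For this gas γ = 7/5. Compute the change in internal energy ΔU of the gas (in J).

-9200 J

n = P₁V₁/(RT₁) = 521×10.9/(8.314×578) = 1.18 mol.
Polytropic n=1.6: T₂ = T₁(V₁/V₂)^(n−1) = 578×(0.176)^0.60 = 204 K; P₂ = P₁(V₁/V₂)^n = 32.3 kPa.
For an ideal gas ΔU = nCvΔT with Cv = (5/2)R = 20.8 J/(mol·K).
ΔU = 1.18×20.8×(204−578) = -9200 J.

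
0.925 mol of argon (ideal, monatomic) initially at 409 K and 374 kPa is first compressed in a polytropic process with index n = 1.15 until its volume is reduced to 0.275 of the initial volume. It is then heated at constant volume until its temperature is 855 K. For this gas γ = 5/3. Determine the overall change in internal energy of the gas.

V₁ = nRT₁/P₁ = 0.925×8.314×409/374 = 8.41 L.
Step 1 — Polytropic n=1.15: T₂ = T₁(V₁/V₂)^(n−1) = 409×(3.64)^0.15 = 496 K; P₂ = P₁(V₁/V₂)^n = 1650 kPa.
W = (P₁V₁−P₂V₂)/(n−1) = (374×8.41−1650×2.31)/0.15 = -4480 J.
ΔU = nCvΔT = 0.925×12.5×(496−409) = 1010 J.
Q = ΔU + W = -3470 J.
State after step 1: P = 1650 kPa, V = 2.31 L, T = 496 K.
Step 2 — Isochoric: V stays 2.31 L; P/T = const ⇒ T₂ = 855 K, P₂ = 2840 kPa.
W = 0 (no volume change).
ΔU = nCvΔT = 0.925×12.5×(855−496) = 4140 J.
Q = ΔU = 4140 J.
Net over both steps: W = -4480 J, Q = 664 J, ΔU = 5140 J.

5140 J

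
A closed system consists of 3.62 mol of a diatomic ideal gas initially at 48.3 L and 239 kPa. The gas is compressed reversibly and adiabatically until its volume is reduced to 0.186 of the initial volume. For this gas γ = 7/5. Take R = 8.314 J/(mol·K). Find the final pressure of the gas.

2520 kPa

T₁ = P₁V₁/(nR) = 239×48.3/(3.62×8.314) = 384 K.
Adiabatic: TV^(γ−1) = const ⇒ T₂ = 384×(5.38)^0.400 = 752 K; PV^γ = const ⇒ P₂ = 2520 kPa.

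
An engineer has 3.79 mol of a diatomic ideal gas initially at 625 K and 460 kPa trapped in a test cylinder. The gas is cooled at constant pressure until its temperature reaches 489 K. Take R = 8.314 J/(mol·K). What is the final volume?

33.5 L

V₁ = nRT₁/P₁ = 3.79×8.314×625/460 = 42.8 L.
Isobaric: P stays 460 kPa; V/T = const ⇒ T₂ = 489 K, V₂ = 33.5 L.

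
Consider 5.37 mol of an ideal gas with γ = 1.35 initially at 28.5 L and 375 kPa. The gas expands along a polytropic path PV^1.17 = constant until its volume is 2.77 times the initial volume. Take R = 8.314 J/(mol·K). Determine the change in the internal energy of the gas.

T₁ = P₁V₁/(nR) = 375×28.5/(5.37×8.314) = 239 K.
Polytropic n=1.17: T₂ = T₁(V₁/V₂)^(n−1) = 239×(0.361)^0.17 = 201 K; P₂ = P₁(V₁/V₂)^n = 114 kPa.
For an ideal gas ΔU = nCvΔT with Cv = R/(γ−1) = 23.8 J/(mol·K).
ΔU = 5.37×23.8×(201−239) = -4860 J.

-4860 J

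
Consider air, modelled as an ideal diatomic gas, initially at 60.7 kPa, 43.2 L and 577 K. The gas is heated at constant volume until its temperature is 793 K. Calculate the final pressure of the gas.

83.4 kPa

Isochoric: V stays 43.2 L; P/T = const ⇒ T₂ = 793 K, P₂ = 83.4 kPa.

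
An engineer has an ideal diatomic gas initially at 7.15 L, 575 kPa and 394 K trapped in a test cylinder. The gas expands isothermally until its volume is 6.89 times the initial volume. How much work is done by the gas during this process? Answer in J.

n = P₁V₁/(RT₁) = 575×7.15/(8.314×394) = 1.26 mol.
Isothermal: T stays 394 K; PV = const ⇒ V₂ = 49.3 L, P₂ = 83.5 kPa.
W = nRT ln(V₂/V₁) = 1.26×8.314×394×ln(6.89) = 7940 J.

7940 J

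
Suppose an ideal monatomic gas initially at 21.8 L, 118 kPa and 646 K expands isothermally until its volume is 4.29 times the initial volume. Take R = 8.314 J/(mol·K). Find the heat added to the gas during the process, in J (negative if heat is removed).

3750 J

n = P₁V₁/(RT₁) = 118×21.8/(8.314×646) = 0.479 mol.
Isothermal: T stays 646 K; PV = const ⇒ V₂ = 93.5 L, P₂ = 27.5 kPa.
ΔU = 0 (ideal gas, T constant).
W = nRT ln(V₂/V₁) = 0.479×8.314×646×ln(4.29) = 3750 J.
Q = ΔU + W = 3750 J.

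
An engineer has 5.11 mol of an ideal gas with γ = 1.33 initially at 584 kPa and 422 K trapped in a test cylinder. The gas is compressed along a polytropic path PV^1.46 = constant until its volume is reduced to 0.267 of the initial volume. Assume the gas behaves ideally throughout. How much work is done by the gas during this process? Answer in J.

-32600 J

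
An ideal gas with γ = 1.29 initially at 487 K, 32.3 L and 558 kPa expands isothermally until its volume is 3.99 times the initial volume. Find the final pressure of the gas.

Isothermal: T stays 487 K; PV = const ⇒ V₂ = 129 L, P₂ = 140 kPa.

140 kPa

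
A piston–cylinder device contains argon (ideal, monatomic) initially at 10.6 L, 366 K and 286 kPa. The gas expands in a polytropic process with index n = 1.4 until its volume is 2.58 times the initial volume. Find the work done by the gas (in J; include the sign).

2390 J

n = P₁V₁/(RT₁) = 286×10.6/(8.314×366) = 0.996 mol.
Polytropic n=1.4: T₂ = T₁(V₁/V₂)^(n−1) = 366×(0.388)^0.40 = 251 K; P₂ = P₁(V₁/V₂)^n = 75.9 kPa.
W = (P₁V₁−P₂V₂)/(n−1) = (286×10.6−75.9×27.3)/0.40 = 2390 J.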